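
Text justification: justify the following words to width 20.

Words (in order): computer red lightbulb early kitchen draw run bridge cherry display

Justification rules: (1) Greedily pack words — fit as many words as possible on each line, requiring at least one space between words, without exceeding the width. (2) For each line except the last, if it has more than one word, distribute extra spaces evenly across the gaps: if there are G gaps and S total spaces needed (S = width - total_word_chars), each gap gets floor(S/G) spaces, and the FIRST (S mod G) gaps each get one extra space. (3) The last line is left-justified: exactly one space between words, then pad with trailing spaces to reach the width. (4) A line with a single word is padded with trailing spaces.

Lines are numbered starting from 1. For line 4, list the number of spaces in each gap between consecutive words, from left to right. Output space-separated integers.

Line 1: ['computer', 'red'] (min_width=12, slack=8)
Line 2: ['lightbulb', 'early'] (min_width=15, slack=5)
Line 3: ['kitchen', 'draw', 'run'] (min_width=16, slack=4)
Line 4: ['bridge', 'cherry'] (min_width=13, slack=7)
Line 5: ['display'] (min_width=7, slack=13)

Answer: 8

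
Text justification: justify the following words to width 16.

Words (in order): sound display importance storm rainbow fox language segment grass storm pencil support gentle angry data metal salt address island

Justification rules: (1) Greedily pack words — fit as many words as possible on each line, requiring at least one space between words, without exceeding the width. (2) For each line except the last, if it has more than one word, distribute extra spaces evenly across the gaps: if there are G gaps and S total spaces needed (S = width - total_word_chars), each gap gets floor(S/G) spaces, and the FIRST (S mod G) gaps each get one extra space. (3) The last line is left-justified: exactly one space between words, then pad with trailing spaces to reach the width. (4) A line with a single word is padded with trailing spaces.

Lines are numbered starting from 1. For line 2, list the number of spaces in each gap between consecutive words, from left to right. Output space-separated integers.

Line 1: ['sound', 'display'] (min_width=13, slack=3)
Line 2: ['importance', 'storm'] (min_width=16, slack=0)
Line 3: ['rainbow', 'fox'] (min_width=11, slack=5)
Line 4: ['language', 'segment'] (min_width=16, slack=0)
Line 5: ['grass', 'storm'] (min_width=11, slack=5)
Line 6: ['pencil', 'support'] (min_width=14, slack=2)
Line 7: ['gentle', 'angry'] (min_width=12, slack=4)
Line 8: ['data', 'metal', 'salt'] (min_width=15, slack=1)
Line 9: ['address', 'island'] (min_width=14, slack=2)

Answer: 1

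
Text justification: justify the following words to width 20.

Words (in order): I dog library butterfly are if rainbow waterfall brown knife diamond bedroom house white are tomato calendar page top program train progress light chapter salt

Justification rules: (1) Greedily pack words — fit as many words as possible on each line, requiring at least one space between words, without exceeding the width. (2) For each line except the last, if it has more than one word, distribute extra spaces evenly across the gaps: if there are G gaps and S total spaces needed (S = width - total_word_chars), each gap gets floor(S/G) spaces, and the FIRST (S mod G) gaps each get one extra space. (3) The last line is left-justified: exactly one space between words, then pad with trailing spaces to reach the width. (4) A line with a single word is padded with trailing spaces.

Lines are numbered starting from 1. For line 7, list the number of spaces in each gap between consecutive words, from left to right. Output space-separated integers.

Answer: 3 3

Derivation:
Line 1: ['I', 'dog', 'library'] (min_width=13, slack=7)
Line 2: ['butterfly', 'are', 'if'] (min_width=16, slack=4)
Line 3: ['rainbow', 'waterfall'] (min_width=17, slack=3)
Line 4: ['brown', 'knife', 'diamond'] (min_width=19, slack=1)
Line 5: ['bedroom', 'house', 'white'] (min_width=19, slack=1)
Line 6: ['are', 'tomato', 'calendar'] (min_width=19, slack=1)
Line 7: ['page', 'top', 'program'] (min_width=16, slack=4)
Line 8: ['train', 'progress', 'light'] (min_width=20, slack=0)
Line 9: ['chapter', 'salt'] (min_width=12, slack=8)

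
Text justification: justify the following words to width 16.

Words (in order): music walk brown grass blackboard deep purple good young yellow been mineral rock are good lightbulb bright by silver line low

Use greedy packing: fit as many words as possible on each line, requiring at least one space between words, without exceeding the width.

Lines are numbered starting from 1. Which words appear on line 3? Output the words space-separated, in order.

Answer: deep purple good

Derivation:
Line 1: ['music', 'walk', 'brown'] (min_width=16, slack=0)
Line 2: ['grass', 'blackboard'] (min_width=16, slack=0)
Line 3: ['deep', 'purple', 'good'] (min_width=16, slack=0)
Line 4: ['young', 'yellow'] (min_width=12, slack=4)
Line 5: ['been', 'mineral'] (min_width=12, slack=4)
Line 6: ['rock', 'are', 'good'] (min_width=13, slack=3)
Line 7: ['lightbulb', 'bright'] (min_width=16, slack=0)
Line 8: ['by', 'silver', 'line'] (min_width=14, slack=2)
Line 9: ['low'] (min_width=3, slack=13)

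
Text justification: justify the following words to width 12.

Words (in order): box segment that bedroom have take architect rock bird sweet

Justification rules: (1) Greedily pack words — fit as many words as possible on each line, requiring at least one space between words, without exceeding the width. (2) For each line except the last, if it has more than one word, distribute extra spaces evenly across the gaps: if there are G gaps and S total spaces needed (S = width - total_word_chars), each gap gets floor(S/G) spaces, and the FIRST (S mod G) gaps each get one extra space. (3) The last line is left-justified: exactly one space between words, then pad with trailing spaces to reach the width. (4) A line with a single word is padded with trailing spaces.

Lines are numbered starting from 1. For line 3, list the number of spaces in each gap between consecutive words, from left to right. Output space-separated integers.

Answer: 4

Derivation:
Line 1: ['box', 'segment'] (min_width=11, slack=1)
Line 2: ['that', 'bedroom'] (min_width=12, slack=0)
Line 3: ['have', 'take'] (min_width=9, slack=3)
Line 4: ['architect'] (min_width=9, slack=3)
Line 5: ['rock', 'bird'] (min_width=9, slack=3)
Line 6: ['sweet'] (min_width=5, slack=7)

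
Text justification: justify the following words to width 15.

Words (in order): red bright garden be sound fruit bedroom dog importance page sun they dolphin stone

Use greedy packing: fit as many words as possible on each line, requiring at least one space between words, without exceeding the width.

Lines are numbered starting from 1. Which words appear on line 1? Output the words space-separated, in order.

Line 1: ['red', 'bright'] (min_width=10, slack=5)
Line 2: ['garden', 'be', 'sound'] (min_width=15, slack=0)
Line 3: ['fruit', 'bedroom'] (min_width=13, slack=2)
Line 4: ['dog', 'importance'] (min_width=14, slack=1)
Line 5: ['page', 'sun', 'they'] (min_width=13, slack=2)
Line 6: ['dolphin', 'stone'] (min_width=13, slack=2)

Answer: red bright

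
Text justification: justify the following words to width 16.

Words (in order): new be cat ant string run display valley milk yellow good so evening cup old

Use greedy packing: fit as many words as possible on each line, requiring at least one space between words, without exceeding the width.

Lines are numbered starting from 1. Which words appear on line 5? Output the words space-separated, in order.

Line 1: ['new', 'be', 'cat', 'ant'] (min_width=14, slack=2)
Line 2: ['string', 'run'] (min_width=10, slack=6)
Line 3: ['display', 'valley'] (min_width=14, slack=2)
Line 4: ['milk', 'yellow', 'good'] (min_width=16, slack=0)
Line 5: ['so', 'evening', 'cup'] (min_width=14, slack=2)
Line 6: ['old'] (min_width=3, slack=13)

Answer: so evening cup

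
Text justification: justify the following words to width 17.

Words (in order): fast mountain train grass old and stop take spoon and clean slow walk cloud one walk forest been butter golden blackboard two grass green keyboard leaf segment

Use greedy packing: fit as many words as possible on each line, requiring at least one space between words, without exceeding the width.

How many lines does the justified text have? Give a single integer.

Line 1: ['fast', 'mountain'] (min_width=13, slack=4)
Line 2: ['train', 'grass', 'old'] (min_width=15, slack=2)
Line 3: ['and', 'stop', 'take'] (min_width=13, slack=4)
Line 4: ['spoon', 'and', 'clean'] (min_width=15, slack=2)
Line 5: ['slow', 'walk', 'cloud'] (min_width=15, slack=2)
Line 6: ['one', 'walk', 'forest'] (min_width=15, slack=2)
Line 7: ['been', 'butter'] (min_width=11, slack=6)
Line 8: ['golden', 'blackboard'] (min_width=17, slack=0)
Line 9: ['two', 'grass', 'green'] (min_width=15, slack=2)
Line 10: ['keyboard', 'leaf'] (min_width=13, slack=4)
Line 11: ['segment'] (min_width=7, slack=10)
Total lines: 11

Answer: 11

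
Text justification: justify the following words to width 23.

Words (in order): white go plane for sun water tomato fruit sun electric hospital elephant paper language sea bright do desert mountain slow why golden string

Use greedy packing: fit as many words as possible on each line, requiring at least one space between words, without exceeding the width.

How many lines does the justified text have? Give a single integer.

Answer: 7

Derivation:
Line 1: ['white', 'go', 'plane', 'for', 'sun'] (min_width=22, slack=1)
Line 2: ['water', 'tomato', 'fruit', 'sun'] (min_width=22, slack=1)
Line 3: ['electric', 'hospital'] (min_width=17, slack=6)
Line 4: ['elephant', 'paper', 'language'] (min_width=23, slack=0)
Line 5: ['sea', 'bright', 'do', 'desert'] (min_width=20, slack=3)
Line 6: ['mountain', 'slow', 'why'] (min_width=17, slack=6)
Line 7: ['golden', 'string'] (min_width=13, slack=10)
Total lines: 7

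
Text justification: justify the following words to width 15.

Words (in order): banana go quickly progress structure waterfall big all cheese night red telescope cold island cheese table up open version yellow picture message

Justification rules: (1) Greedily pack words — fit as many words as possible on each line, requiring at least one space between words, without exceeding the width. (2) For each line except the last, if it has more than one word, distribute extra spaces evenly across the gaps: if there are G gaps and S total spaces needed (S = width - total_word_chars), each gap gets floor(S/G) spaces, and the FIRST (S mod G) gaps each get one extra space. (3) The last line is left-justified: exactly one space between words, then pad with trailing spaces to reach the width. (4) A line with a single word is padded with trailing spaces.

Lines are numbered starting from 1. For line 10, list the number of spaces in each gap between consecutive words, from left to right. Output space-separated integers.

Line 1: ['banana', 'go'] (min_width=9, slack=6)
Line 2: ['quickly'] (min_width=7, slack=8)
Line 3: ['progress'] (min_width=8, slack=7)
Line 4: ['structure'] (min_width=9, slack=6)
Line 5: ['waterfall', 'big'] (min_width=13, slack=2)
Line 6: ['all', 'cheese'] (min_width=10, slack=5)
Line 7: ['night', 'red'] (min_width=9, slack=6)
Line 8: ['telescope', 'cold'] (min_width=14, slack=1)
Line 9: ['island', 'cheese'] (min_width=13, slack=2)
Line 10: ['table', 'up', 'open'] (min_width=13, slack=2)
Line 11: ['version', 'yellow'] (min_width=14, slack=1)
Line 12: ['picture', 'message'] (min_width=15, slack=0)

Answer: 2 2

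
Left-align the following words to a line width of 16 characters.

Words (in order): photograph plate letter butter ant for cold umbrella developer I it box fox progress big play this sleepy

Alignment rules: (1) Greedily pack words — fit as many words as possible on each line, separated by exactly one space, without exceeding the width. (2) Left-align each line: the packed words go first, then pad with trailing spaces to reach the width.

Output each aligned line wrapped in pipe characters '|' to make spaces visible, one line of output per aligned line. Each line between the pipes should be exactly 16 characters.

Answer: |photograph plate|
|letter butter   |
|ant for cold    |
|umbrella        |
|developer I it  |
|box fox progress|
|big play this   |
|sleepy          |

Derivation:
Line 1: ['photograph', 'plate'] (min_width=16, slack=0)
Line 2: ['letter', 'butter'] (min_width=13, slack=3)
Line 3: ['ant', 'for', 'cold'] (min_width=12, slack=4)
Line 4: ['umbrella'] (min_width=8, slack=8)
Line 5: ['developer', 'I', 'it'] (min_width=14, slack=2)
Line 6: ['box', 'fox', 'progress'] (min_width=16, slack=0)
Line 7: ['big', 'play', 'this'] (min_width=13, slack=3)
Line 8: ['sleepy'] (min_width=6, slack=10)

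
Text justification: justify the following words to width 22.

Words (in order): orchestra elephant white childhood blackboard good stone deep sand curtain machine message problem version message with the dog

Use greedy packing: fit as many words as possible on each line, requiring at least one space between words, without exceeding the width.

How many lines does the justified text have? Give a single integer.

Answer: 7

Derivation:
Line 1: ['orchestra', 'elephant'] (min_width=18, slack=4)
Line 2: ['white', 'childhood'] (min_width=15, slack=7)
Line 3: ['blackboard', 'good', 'stone'] (min_width=21, slack=1)
Line 4: ['deep', 'sand', 'curtain'] (min_width=17, slack=5)
Line 5: ['machine', 'message'] (min_width=15, slack=7)
Line 6: ['problem', 'version'] (min_width=15, slack=7)
Line 7: ['message', 'with', 'the', 'dog'] (min_width=20, slack=2)
Total lines: 7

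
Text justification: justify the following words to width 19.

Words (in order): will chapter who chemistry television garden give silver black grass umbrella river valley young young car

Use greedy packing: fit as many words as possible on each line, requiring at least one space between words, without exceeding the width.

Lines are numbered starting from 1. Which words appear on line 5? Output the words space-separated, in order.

Line 1: ['will', 'chapter', 'who'] (min_width=16, slack=3)
Line 2: ['chemistry'] (min_width=9, slack=10)
Line 3: ['television', 'garden'] (min_width=17, slack=2)
Line 4: ['give', 'silver', 'black'] (min_width=17, slack=2)
Line 5: ['grass', 'umbrella'] (min_width=14, slack=5)
Line 6: ['river', 'valley', 'young'] (min_width=18, slack=1)
Line 7: ['young', 'car'] (min_width=9, slack=10)

Answer: grass umbrella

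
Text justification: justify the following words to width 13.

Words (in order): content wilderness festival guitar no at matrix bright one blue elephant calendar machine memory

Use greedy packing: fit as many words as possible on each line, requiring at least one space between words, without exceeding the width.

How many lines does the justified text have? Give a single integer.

Answer: 10

Derivation:
Line 1: ['content'] (min_width=7, slack=6)
Line 2: ['wilderness'] (min_width=10, slack=3)
Line 3: ['festival'] (min_width=8, slack=5)
Line 4: ['guitar', 'no', 'at'] (min_width=12, slack=1)
Line 5: ['matrix', 'bright'] (min_width=13, slack=0)
Line 6: ['one', 'blue'] (min_width=8, slack=5)
Line 7: ['elephant'] (min_width=8, slack=5)
Line 8: ['calendar'] (min_width=8, slack=5)
Line 9: ['machine'] (min_width=7, slack=6)
Line 10: ['memory'] (min_width=6, slack=7)
Total lines: 10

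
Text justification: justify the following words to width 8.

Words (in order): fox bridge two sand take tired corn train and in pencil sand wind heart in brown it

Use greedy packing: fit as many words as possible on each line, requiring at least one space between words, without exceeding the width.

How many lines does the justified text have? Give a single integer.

Answer: 13

Derivation:
Line 1: ['fox'] (min_width=3, slack=5)
Line 2: ['bridge'] (min_width=6, slack=2)
Line 3: ['two', 'sand'] (min_width=8, slack=0)
Line 4: ['take'] (min_width=4, slack=4)
Line 5: ['tired'] (min_width=5, slack=3)
Line 6: ['corn'] (min_width=4, slack=4)
Line 7: ['train'] (min_width=5, slack=3)
Line 8: ['and', 'in'] (min_width=6, slack=2)
Line 9: ['pencil'] (min_width=6, slack=2)
Line 10: ['sand'] (min_width=4, slack=4)
Line 11: ['wind'] (min_width=4, slack=4)
Line 12: ['heart', 'in'] (min_width=8, slack=0)
Line 13: ['brown', 'it'] (min_width=8, slack=0)
Total lines: 13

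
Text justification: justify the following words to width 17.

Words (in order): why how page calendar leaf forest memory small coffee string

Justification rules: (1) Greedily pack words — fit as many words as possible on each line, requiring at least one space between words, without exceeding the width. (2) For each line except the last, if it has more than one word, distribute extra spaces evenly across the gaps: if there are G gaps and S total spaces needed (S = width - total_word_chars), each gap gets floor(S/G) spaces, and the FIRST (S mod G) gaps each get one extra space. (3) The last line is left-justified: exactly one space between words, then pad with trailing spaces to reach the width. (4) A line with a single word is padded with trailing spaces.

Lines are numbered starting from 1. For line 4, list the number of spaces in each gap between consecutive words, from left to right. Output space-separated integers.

Line 1: ['why', 'how', 'page'] (min_width=12, slack=5)
Line 2: ['calendar', 'leaf'] (min_width=13, slack=4)
Line 3: ['forest', 'memory'] (min_width=13, slack=4)
Line 4: ['small', 'coffee'] (min_width=12, slack=5)
Line 5: ['string'] (min_width=6, slack=11)

Answer: 6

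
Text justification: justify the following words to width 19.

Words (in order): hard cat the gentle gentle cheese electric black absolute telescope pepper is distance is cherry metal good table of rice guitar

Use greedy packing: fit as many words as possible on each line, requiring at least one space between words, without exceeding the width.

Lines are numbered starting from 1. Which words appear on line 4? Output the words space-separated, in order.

Line 1: ['hard', 'cat', 'the', 'gentle'] (min_width=19, slack=0)
Line 2: ['gentle', 'cheese'] (min_width=13, slack=6)
Line 3: ['electric', 'black'] (min_width=14, slack=5)
Line 4: ['absolute', 'telescope'] (min_width=18, slack=1)
Line 5: ['pepper', 'is', 'distance'] (min_width=18, slack=1)
Line 6: ['is', 'cherry', 'metal'] (min_width=15, slack=4)
Line 7: ['good', 'table', 'of', 'rice'] (min_width=18, slack=1)
Line 8: ['guitar'] (min_width=6, slack=13)

Answer: absolute telescope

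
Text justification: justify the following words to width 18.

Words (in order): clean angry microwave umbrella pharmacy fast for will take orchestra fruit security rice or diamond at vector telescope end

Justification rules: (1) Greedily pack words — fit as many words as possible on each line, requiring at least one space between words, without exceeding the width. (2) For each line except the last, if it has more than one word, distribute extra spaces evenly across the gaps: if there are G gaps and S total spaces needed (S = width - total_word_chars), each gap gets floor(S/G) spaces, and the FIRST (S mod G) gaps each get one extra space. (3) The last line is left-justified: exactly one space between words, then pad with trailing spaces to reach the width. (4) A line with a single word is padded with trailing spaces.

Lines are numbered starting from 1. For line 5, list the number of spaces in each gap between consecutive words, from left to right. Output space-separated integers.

Line 1: ['clean', 'angry'] (min_width=11, slack=7)
Line 2: ['microwave', 'umbrella'] (min_width=18, slack=0)
Line 3: ['pharmacy', 'fast', 'for'] (min_width=17, slack=1)
Line 4: ['will', 'take'] (min_width=9, slack=9)
Line 5: ['orchestra', 'fruit'] (min_width=15, slack=3)
Line 6: ['security', 'rice', 'or'] (min_width=16, slack=2)
Line 7: ['diamond', 'at', 'vector'] (min_width=17, slack=1)
Line 8: ['telescope', 'end'] (min_width=13, slack=5)

Answer: 4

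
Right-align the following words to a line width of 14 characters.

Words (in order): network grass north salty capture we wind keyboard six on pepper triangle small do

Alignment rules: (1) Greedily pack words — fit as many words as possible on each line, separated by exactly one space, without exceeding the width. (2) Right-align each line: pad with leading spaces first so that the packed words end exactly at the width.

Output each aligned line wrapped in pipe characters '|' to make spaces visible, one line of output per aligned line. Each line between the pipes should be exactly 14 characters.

Answer: | network grass|
|   north salty|
|    capture we|
| wind keyboard|
| six on pepper|
|triangle small|
|            do|

Derivation:
Line 1: ['network', 'grass'] (min_width=13, slack=1)
Line 2: ['north', 'salty'] (min_width=11, slack=3)
Line 3: ['capture', 'we'] (min_width=10, slack=4)
Line 4: ['wind', 'keyboard'] (min_width=13, slack=1)
Line 5: ['six', 'on', 'pepper'] (min_width=13, slack=1)
Line 6: ['triangle', 'small'] (min_width=14, slack=0)
Line 7: ['do'] (min_width=2, slack=12)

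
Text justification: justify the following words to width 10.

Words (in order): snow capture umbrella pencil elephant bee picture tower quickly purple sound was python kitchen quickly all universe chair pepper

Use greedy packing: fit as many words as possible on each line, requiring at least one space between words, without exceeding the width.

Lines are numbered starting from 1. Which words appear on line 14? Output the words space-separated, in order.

Line 1: ['snow'] (min_width=4, slack=6)
Line 2: ['capture'] (min_width=7, slack=3)
Line 3: ['umbrella'] (min_width=8, slack=2)
Line 4: ['pencil'] (min_width=6, slack=4)
Line 5: ['elephant'] (min_width=8, slack=2)
Line 6: ['bee'] (min_width=3, slack=7)
Line 7: ['picture'] (min_width=7, slack=3)
Line 8: ['tower'] (min_width=5, slack=5)
Line 9: ['quickly'] (min_width=7, slack=3)
Line 10: ['purple'] (min_width=6, slack=4)
Line 11: ['sound', 'was'] (min_width=9, slack=1)
Line 12: ['python'] (min_width=6, slack=4)
Line 13: ['kitchen'] (min_width=7, slack=3)
Line 14: ['quickly'] (min_width=7, slack=3)
Line 15: ['all'] (min_width=3, slack=7)
Line 16: ['universe'] (min_width=8, slack=2)
Line 17: ['chair'] (min_width=5, slack=5)
Line 18: ['pepper'] (min_width=6, slack=4)

Answer: quickly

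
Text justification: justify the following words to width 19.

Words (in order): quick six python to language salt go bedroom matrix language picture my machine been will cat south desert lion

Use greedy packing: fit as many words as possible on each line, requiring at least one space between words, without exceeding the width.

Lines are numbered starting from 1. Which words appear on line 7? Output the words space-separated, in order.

Line 1: ['quick', 'six', 'python', 'to'] (min_width=19, slack=0)
Line 2: ['language', 'salt', 'go'] (min_width=16, slack=3)
Line 3: ['bedroom', 'matrix'] (min_width=14, slack=5)
Line 4: ['language', 'picture', 'my'] (min_width=19, slack=0)
Line 5: ['machine', 'been', 'will'] (min_width=17, slack=2)
Line 6: ['cat', 'south', 'desert'] (min_width=16, slack=3)
Line 7: ['lion'] (min_width=4, slack=15)

Answer: lion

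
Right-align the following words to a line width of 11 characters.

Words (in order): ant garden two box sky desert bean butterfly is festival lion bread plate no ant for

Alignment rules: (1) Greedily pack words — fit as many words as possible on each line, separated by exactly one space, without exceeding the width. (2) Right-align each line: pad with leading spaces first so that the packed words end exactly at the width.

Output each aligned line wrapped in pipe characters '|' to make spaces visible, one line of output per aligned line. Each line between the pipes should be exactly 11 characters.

Answer: | ant garden|
|two box sky|
|desert bean|
|  butterfly|
|is festival|
| lion bread|
|   plate no|
|    ant for|

Derivation:
Line 1: ['ant', 'garden'] (min_width=10, slack=1)
Line 2: ['two', 'box', 'sky'] (min_width=11, slack=0)
Line 3: ['desert', 'bean'] (min_width=11, slack=0)
Line 4: ['butterfly'] (min_width=9, slack=2)
Line 5: ['is', 'festival'] (min_width=11, slack=0)
Line 6: ['lion', 'bread'] (min_width=10, slack=1)
Line 7: ['plate', 'no'] (min_width=8, slack=3)
Line 8: ['ant', 'for'] (min_width=7, slack=4)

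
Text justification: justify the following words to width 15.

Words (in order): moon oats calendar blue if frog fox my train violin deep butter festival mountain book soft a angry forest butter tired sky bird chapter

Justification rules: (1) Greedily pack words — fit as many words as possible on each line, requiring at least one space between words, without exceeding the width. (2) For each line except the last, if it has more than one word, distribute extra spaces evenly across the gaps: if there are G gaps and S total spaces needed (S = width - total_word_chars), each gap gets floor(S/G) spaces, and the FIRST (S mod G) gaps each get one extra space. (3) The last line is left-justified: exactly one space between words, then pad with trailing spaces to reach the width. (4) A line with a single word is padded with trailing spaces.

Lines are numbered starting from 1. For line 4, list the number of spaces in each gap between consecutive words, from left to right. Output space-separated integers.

Line 1: ['moon', 'oats'] (min_width=9, slack=6)
Line 2: ['calendar', 'blue'] (min_width=13, slack=2)
Line 3: ['if', 'frog', 'fox', 'my'] (min_width=14, slack=1)
Line 4: ['train', 'violin'] (min_width=12, slack=3)
Line 5: ['deep', 'butter'] (min_width=11, slack=4)
Line 6: ['festival'] (min_width=8, slack=7)
Line 7: ['mountain', 'book'] (min_width=13, slack=2)
Line 8: ['soft', 'a', 'angry'] (min_width=12, slack=3)
Line 9: ['forest', 'butter'] (min_width=13, slack=2)
Line 10: ['tired', 'sky', 'bird'] (min_width=14, slack=1)
Line 11: ['chapter'] (min_width=7, slack=8)

Answer: 4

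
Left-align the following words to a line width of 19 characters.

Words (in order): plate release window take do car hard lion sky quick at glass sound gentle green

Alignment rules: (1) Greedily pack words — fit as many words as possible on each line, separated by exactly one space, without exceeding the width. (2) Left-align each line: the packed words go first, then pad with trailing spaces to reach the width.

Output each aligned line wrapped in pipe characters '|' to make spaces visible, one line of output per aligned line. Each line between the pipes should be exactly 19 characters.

Line 1: ['plate', 'release'] (min_width=13, slack=6)
Line 2: ['window', 'take', 'do', 'car'] (min_width=18, slack=1)
Line 3: ['hard', 'lion', 'sky', 'quick'] (min_width=19, slack=0)
Line 4: ['at', 'glass', 'sound'] (min_width=14, slack=5)
Line 5: ['gentle', 'green'] (min_width=12, slack=7)

Answer: |plate release      |
|window take do car |
|hard lion sky quick|
|at glass sound     |
|gentle green       |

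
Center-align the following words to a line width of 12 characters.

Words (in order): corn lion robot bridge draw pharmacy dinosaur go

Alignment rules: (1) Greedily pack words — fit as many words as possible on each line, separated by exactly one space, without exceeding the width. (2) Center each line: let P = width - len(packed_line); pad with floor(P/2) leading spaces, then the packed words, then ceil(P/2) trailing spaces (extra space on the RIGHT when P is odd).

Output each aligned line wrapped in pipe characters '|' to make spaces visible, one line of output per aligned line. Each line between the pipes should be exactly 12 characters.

Answer: | corn lion  |
|robot bridge|
|    draw    |
|  pharmacy  |
|dinosaur go |

Derivation:
Line 1: ['corn', 'lion'] (min_width=9, slack=3)
Line 2: ['robot', 'bridge'] (min_width=12, slack=0)
Line 3: ['draw'] (min_width=4, slack=8)
Line 4: ['pharmacy'] (min_width=8, slack=4)
Line 5: ['dinosaur', 'go'] (min_width=11, slack=1)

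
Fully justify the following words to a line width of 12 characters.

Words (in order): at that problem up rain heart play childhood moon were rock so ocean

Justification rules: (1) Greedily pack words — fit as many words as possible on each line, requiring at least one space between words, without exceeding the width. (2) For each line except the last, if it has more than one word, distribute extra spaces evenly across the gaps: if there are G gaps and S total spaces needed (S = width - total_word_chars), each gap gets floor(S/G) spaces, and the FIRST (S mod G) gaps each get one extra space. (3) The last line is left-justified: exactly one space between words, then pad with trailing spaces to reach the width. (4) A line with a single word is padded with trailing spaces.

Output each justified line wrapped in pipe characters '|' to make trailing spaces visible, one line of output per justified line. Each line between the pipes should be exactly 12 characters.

Answer: |at      that|
|problem   up|
|rain   heart|
|play        |
|childhood   |
|moon    were|
|rock      so|
|ocean       |

Derivation:
Line 1: ['at', 'that'] (min_width=7, slack=5)
Line 2: ['problem', 'up'] (min_width=10, slack=2)
Line 3: ['rain', 'heart'] (min_width=10, slack=2)
Line 4: ['play'] (min_width=4, slack=8)
Line 5: ['childhood'] (min_width=9, slack=3)
Line 6: ['moon', 'were'] (min_width=9, slack=3)
Line 7: ['rock', 'so'] (min_width=7, slack=5)
Line 8: ['ocean'] (min_width=5, slack=7)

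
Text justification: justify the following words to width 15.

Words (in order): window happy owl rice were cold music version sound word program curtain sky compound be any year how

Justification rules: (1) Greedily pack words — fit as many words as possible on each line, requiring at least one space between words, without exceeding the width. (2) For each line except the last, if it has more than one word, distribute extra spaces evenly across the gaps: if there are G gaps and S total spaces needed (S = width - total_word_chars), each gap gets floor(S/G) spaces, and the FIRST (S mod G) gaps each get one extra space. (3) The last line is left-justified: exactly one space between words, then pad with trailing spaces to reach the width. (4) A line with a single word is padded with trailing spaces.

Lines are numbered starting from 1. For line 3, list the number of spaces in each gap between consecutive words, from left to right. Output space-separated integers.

Line 1: ['window', 'happy'] (min_width=12, slack=3)
Line 2: ['owl', 'rice', 'were'] (min_width=13, slack=2)
Line 3: ['cold', 'music'] (min_width=10, slack=5)
Line 4: ['version', 'sound'] (min_width=13, slack=2)
Line 5: ['word', 'program'] (min_width=12, slack=3)
Line 6: ['curtain', 'sky'] (min_width=11, slack=4)
Line 7: ['compound', 'be', 'any'] (min_width=15, slack=0)
Line 8: ['year', 'how'] (min_width=8, slack=7)

Answer: 6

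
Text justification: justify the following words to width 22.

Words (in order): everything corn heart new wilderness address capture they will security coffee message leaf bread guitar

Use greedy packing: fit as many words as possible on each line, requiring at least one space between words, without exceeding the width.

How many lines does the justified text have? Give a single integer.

Line 1: ['everything', 'corn', 'heart'] (min_width=21, slack=1)
Line 2: ['new', 'wilderness', 'address'] (min_width=22, slack=0)
Line 3: ['capture', 'they', 'will'] (min_width=17, slack=5)
Line 4: ['security', 'coffee'] (min_width=15, slack=7)
Line 5: ['message', 'leaf', 'bread'] (min_width=18, slack=4)
Line 6: ['guitar'] (min_width=6, slack=16)
Total lines: 6

Answer: 6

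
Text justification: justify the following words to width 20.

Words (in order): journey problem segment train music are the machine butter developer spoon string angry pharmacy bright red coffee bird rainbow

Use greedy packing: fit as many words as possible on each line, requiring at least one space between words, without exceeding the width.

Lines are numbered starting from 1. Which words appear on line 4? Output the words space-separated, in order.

Line 1: ['journey', 'problem'] (min_width=15, slack=5)
Line 2: ['segment', 'train', 'music'] (min_width=19, slack=1)
Line 3: ['are', 'the', 'machine'] (min_width=15, slack=5)
Line 4: ['butter', 'developer'] (min_width=16, slack=4)
Line 5: ['spoon', 'string', 'angry'] (min_width=18, slack=2)
Line 6: ['pharmacy', 'bright', 'red'] (min_width=19, slack=1)
Line 7: ['coffee', 'bird', 'rainbow'] (min_width=19, slack=1)

Answer: butter developer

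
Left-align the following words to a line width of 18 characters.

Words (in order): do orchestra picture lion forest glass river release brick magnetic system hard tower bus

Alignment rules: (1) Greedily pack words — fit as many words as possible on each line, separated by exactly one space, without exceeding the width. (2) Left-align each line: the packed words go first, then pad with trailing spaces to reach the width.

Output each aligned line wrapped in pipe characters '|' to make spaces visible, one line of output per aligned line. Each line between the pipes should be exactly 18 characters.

Line 1: ['do', 'orchestra'] (min_width=12, slack=6)
Line 2: ['picture', 'lion'] (min_width=12, slack=6)
Line 3: ['forest', 'glass', 'river'] (min_width=18, slack=0)
Line 4: ['release', 'brick'] (min_width=13, slack=5)
Line 5: ['magnetic', 'system'] (min_width=15, slack=3)
Line 6: ['hard', 'tower', 'bus'] (min_width=14, slack=4)

Answer: |do orchestra      |
|picture lion      |
|forest glass river|
|release brick     |
|magnetic system   |
|hard tower bus    |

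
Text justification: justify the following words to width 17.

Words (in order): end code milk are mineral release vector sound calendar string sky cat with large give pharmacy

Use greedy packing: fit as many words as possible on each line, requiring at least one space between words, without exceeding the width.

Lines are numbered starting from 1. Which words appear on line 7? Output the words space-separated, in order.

Answer: pharmacy

Derivation:
Line 1: ['end', 'code', 'milk', 'are'] (min_width=17, slack=0)
Line 2: ['mineral', 'release'] (min_width=15, slack=2)
Line 3: ['vector', 'sound'] (min_width=12, slack=5)
Line 4: ['calendar', 'string'] (min_width=15, slack=2)
Line 5: ['sky', 'cat', 'with'] (min_width=12, slack=5)
Line 6: ['large', 'give'] (min_width=10, slack=7)
Line 7: ['pharmacy'] (min_width=8, slack=9)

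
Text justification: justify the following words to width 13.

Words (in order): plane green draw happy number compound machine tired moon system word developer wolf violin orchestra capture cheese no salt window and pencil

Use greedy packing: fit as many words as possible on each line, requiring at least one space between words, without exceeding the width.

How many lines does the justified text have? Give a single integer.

Line 1: ['plane', 'green'] (min_width=11, slack=2)
Line 2: ['draw', 'happy'] (min_width=10, slack=3)
Line 3: ['number'] (min_width=6, slack=7)
Line 4: ['compound'] (min_width=8, slack=5)
Line 5: ['machine', 'tired'] (min_width=13, slack=0)
Line 6: ['moon', 'system'] (min_width=11, slack=2)
Line 7: ['word'] (min_width=4, slack=9)
Line 8: ['developer'] (min_width=9, slack=4)
Line 9: ['wolf', 'violin'] (min_width=11, slack=2)
Line 10: ['orchestra'] (min_width=9, slack=4)
Line 11: ['capture'] (min_width=7, slack=6)
Line 12: ['cheese', 'no'] (min_width=9, slack=4)
Line 13: ['salt', 'window'] (min_width=11, slack=2)
Line 14: ['and', 'pencil'] (min_width=10, slack=3)
Total lines: 14

Answer: 14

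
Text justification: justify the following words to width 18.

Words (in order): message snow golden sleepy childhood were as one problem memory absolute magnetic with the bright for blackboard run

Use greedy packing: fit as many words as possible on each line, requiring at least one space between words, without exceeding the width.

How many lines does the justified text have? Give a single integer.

Line 1: ['message', 'snow'] (min_width=12, slack=6)
Line 2: ['golden', 'sleepy'] (min_width=13, slack=5)
Line 3: ['childhood', 'were', 'as'] (min_width=17, slack=1)
Line 4: ['one', 'problem', 'memory'] (min_width=18, slack=0)
Line 5: ['absolute', 'magnetic'] (min_width=17, slack=1)
Line 6: ['with', 'the', 'bright'] (min_width=15, slack=3)
Line 7: ['for', 'blackboard', 'run'] (min_width=18, slack=0)
Total lines: 7

Answer: 7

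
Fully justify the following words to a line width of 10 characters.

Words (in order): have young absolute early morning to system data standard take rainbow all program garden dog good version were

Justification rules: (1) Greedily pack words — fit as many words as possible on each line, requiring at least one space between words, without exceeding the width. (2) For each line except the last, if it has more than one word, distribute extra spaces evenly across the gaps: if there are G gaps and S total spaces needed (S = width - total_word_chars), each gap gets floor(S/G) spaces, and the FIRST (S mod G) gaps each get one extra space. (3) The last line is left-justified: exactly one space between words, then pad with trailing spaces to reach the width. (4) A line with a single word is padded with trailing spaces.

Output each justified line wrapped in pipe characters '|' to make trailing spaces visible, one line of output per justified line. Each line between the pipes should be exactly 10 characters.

Answer: |have young|
|absolute  |
|early     |
|morning to|
|system    |
|data      |
|standard  |
|take      |
|rainbow   |
|all       |
|program   |
|garden dog|
|good      |
|version   |
|were      |

Derivation:
Line 1: ['have', 'young'] (min_width=10, slack=0)
Line 2: ['absolute'] (min_width=8, slack=2)
Line 3: ['early'] (min_width=5, slack=5)
Line 4: ['morning', 'to'] (min_width=10, slack=0)
Line 5: ['system'] (min_width=6, slack=4)
Line 6: ['data'] (min_width=4, slack=6)
Line 7: ['standard'] (min_width=8, slack=2)
Line 8: ['take'] (min_width=4, slack=6)
Line 9: ['rainbow'] (min_width=7, slack=3)
Line 10: ['all'] (min_width=3, slack=7)
Line 11: ['program'] (min_width=7, slack=3)
Line 12: ['garden', 'dog'] (min_width=10, slack=0)
Line 13: ['good'] (min_width=4, slack=6)
Line 14: ['version'] (min_width=7, slack=3)
Line 15: ['were'] (min_width=4, slack=6)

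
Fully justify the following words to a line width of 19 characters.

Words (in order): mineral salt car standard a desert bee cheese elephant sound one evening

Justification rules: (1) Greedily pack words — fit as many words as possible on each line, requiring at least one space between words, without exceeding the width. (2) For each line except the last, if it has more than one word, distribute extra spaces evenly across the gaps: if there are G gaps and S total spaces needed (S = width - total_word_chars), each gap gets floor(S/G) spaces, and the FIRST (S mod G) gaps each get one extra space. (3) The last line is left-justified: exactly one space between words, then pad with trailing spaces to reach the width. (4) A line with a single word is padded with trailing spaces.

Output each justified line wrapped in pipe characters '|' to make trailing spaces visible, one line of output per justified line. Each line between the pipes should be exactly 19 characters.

Line 1: ['mineral', 'salt', 'car'] (min_width=16, slack=3)
Line 2: ['standard', 'a', 'desert'] (min_width=17, slack=2)
Line 3: ['bee', 'cheese', 'elephant'] (min_width=19, slack=0)
Line 4: ['sound', 'one', 'evening'] (min_width=17, slack=2)

Answer: |mineral   salt  car|
|standard  a  desert|
|bee cheese elephant|
|sound one evening  |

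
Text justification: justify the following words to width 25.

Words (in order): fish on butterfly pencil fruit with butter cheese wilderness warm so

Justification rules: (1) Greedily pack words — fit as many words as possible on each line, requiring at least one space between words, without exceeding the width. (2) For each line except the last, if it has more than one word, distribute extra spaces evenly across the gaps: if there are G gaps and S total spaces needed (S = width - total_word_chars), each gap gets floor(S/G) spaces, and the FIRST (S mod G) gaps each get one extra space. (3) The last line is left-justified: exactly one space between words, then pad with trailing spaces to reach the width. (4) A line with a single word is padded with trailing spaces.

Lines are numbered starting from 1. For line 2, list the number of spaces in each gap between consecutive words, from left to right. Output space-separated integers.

Line 1: ['fish', 'on', 'butterfly', 'pencil'] (min_width=24, slack=1)
Line 2: ['fruit', 'with', 'butter', 'cheese'] (min_width=24, slack=1)
Line 3: ['wilderness', 'warm', 'so'] (min_width=18, slack=7)

Answer: 2 1 1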